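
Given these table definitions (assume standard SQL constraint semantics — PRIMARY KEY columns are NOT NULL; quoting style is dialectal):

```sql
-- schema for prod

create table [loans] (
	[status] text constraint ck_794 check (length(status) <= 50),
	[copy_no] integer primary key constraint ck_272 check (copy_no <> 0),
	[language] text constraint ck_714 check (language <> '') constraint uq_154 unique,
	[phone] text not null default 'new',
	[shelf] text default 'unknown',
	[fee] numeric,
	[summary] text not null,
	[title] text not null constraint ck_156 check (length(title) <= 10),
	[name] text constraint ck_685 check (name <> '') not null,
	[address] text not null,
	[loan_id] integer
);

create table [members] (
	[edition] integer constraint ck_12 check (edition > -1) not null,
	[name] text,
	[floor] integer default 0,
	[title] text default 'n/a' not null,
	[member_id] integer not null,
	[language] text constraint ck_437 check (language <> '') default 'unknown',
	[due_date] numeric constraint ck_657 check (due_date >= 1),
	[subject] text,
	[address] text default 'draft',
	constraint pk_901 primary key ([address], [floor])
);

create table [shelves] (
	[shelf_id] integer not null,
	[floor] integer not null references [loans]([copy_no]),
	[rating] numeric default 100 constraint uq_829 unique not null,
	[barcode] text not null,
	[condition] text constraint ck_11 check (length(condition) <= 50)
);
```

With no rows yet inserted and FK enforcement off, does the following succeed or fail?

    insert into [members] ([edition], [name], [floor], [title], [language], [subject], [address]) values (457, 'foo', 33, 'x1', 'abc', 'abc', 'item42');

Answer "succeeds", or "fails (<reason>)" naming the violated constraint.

fails (NOT NULL on member_id)

member_id is omitted from the column list and has no DEFAULT, so it would receive NULL.
But member_id is declared NOT NULL.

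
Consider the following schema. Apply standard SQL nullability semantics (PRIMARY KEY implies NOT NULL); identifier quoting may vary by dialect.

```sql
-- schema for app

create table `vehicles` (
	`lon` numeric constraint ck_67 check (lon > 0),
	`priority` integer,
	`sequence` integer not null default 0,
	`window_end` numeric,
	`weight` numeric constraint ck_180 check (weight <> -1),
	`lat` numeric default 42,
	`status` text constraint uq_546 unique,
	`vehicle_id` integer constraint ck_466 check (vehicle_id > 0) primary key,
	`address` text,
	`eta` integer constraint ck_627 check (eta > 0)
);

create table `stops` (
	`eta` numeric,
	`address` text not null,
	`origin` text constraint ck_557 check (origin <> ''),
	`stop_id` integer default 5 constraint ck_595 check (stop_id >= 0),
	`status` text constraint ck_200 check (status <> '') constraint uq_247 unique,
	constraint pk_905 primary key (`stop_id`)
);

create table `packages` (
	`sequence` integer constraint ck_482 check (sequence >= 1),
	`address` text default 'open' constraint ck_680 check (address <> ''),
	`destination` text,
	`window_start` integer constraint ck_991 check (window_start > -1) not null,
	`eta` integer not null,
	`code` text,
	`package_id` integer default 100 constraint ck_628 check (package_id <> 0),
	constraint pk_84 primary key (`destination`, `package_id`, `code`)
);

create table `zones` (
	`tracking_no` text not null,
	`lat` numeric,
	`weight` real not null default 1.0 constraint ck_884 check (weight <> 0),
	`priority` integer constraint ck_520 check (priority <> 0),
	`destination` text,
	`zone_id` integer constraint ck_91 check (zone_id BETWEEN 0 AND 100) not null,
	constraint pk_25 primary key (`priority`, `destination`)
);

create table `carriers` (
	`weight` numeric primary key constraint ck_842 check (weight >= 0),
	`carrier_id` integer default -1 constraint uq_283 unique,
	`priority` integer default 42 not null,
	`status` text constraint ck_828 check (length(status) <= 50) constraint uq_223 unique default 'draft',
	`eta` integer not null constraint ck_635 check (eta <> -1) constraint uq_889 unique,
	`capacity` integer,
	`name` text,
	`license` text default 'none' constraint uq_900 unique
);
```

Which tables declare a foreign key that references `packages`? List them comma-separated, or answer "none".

none

No REFERENCES clause anywhere in the schema names packages.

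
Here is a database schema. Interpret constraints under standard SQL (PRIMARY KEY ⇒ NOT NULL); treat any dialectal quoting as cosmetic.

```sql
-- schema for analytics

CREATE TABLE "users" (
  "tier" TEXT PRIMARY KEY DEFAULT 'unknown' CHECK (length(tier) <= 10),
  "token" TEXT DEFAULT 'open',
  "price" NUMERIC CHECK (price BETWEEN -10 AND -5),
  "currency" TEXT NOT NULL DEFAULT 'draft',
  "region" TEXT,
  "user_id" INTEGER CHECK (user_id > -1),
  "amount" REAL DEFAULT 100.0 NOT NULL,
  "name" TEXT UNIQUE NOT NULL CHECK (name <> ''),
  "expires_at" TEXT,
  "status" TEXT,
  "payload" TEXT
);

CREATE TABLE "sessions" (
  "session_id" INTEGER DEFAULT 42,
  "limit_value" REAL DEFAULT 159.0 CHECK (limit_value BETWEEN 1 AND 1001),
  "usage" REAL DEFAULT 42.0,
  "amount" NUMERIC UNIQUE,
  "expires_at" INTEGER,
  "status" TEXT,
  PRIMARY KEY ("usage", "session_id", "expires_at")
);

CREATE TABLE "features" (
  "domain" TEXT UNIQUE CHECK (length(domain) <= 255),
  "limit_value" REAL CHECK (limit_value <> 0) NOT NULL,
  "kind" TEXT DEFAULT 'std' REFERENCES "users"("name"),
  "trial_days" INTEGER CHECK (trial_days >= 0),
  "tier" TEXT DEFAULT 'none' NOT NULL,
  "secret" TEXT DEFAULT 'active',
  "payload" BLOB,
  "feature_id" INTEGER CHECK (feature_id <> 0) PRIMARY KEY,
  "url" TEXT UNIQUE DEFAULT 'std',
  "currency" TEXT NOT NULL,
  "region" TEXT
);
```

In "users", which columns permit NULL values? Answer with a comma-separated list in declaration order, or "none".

- tier: part of the PRIMARY KEY, which implies NOT NULL → not nullable.
- token: DEFAULT only fills an omitted column; an explicit NULL is still allowed → nullable.
- price: CHECK does not forbid NULL (a CHECK constraint passes when its expression is NULL) → nullable.
- currency: declared NOT NULL → not nullable.
- region: no NOT NULL constraint applies → nullable.
- user_id: CHECK does not forbid NULL (a CHECK constraint passes when its expression is NULL) → nullable.
- amount: declared NOT NULL → not nullable.
- name: declared NOT NULL → not nullable.
- expires_at: no NOT NULL constraint applies → nullable.
- status: no NOT NULL constraint applies → nullable.
- payload: no NOT NULL constraint applies → nullable.

token, price, region, user_id, expires_at, status, payload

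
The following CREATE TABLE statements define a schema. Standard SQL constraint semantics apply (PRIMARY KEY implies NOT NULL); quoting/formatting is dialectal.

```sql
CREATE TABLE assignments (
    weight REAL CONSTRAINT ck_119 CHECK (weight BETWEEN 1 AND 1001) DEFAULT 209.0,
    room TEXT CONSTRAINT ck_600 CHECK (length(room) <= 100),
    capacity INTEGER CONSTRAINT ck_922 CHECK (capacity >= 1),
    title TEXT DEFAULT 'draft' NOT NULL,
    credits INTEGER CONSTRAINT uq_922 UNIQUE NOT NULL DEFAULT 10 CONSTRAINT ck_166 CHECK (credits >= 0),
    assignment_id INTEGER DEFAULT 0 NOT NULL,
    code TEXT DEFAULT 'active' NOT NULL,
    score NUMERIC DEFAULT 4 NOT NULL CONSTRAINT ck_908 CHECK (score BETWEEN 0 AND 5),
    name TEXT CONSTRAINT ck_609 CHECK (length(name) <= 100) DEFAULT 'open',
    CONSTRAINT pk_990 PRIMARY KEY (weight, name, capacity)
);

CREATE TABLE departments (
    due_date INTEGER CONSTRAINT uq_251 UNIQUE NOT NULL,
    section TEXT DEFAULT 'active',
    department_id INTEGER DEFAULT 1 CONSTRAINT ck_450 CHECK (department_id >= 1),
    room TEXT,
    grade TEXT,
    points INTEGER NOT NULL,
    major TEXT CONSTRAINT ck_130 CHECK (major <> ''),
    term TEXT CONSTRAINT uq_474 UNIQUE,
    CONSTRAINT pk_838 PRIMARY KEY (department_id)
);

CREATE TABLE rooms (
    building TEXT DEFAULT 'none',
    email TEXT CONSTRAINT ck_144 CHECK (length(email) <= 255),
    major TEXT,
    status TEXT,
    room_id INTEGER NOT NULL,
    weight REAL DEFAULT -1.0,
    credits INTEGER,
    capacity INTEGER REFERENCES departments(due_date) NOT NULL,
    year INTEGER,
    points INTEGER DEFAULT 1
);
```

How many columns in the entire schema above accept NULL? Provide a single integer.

assignments: 1 nullable (room — PK (weight, name, capacity) and explicit NOT NULL columns excluded).
departments: 5 nullable (section, room, grade, major, term — PK (department_id) and explicit NOT NULL columns excluded).
rooms: 8 nullable (building, email, major, status, weight, credits, year, points — PK none and explicit NOT NULL columns excluded).
Total: 1 + 5 + 8 = 14.

14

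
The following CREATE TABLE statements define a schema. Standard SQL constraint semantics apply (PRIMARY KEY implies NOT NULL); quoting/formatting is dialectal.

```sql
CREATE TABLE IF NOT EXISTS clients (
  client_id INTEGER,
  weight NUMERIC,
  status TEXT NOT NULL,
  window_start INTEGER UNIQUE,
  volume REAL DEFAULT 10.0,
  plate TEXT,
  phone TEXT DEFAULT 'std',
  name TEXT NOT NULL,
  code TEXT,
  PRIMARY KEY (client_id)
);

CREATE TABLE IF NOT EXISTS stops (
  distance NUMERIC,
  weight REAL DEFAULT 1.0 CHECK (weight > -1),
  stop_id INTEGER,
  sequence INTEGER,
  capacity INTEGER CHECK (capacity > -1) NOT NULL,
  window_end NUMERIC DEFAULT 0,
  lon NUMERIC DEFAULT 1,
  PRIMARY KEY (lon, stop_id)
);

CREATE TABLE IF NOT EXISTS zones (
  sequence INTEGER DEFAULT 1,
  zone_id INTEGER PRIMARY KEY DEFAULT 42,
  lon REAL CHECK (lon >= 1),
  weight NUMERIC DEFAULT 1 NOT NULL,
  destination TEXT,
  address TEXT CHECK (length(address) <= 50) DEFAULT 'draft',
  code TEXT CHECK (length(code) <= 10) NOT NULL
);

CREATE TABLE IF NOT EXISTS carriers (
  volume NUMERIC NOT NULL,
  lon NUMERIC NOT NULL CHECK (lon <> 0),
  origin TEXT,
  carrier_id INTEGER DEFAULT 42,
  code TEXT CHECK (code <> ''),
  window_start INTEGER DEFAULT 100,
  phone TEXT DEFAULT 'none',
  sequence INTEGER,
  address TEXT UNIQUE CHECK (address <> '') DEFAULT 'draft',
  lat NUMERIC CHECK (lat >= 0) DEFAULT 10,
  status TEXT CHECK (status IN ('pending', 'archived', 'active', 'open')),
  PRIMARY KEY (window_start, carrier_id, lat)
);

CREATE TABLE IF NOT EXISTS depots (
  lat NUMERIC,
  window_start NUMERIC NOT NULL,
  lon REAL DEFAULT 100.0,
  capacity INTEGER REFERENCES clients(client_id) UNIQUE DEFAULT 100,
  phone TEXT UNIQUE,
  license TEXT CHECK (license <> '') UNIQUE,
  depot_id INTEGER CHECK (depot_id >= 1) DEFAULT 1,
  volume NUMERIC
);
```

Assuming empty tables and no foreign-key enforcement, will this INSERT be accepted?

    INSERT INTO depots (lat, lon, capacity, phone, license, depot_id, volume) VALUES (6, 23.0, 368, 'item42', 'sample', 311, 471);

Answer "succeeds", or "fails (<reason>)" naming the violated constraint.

window_start is omitted from the column list and has no DEFAULT, so it would receive NULL.
But window_start is declared NOT NULL.

fails (NOT NULL on window_start)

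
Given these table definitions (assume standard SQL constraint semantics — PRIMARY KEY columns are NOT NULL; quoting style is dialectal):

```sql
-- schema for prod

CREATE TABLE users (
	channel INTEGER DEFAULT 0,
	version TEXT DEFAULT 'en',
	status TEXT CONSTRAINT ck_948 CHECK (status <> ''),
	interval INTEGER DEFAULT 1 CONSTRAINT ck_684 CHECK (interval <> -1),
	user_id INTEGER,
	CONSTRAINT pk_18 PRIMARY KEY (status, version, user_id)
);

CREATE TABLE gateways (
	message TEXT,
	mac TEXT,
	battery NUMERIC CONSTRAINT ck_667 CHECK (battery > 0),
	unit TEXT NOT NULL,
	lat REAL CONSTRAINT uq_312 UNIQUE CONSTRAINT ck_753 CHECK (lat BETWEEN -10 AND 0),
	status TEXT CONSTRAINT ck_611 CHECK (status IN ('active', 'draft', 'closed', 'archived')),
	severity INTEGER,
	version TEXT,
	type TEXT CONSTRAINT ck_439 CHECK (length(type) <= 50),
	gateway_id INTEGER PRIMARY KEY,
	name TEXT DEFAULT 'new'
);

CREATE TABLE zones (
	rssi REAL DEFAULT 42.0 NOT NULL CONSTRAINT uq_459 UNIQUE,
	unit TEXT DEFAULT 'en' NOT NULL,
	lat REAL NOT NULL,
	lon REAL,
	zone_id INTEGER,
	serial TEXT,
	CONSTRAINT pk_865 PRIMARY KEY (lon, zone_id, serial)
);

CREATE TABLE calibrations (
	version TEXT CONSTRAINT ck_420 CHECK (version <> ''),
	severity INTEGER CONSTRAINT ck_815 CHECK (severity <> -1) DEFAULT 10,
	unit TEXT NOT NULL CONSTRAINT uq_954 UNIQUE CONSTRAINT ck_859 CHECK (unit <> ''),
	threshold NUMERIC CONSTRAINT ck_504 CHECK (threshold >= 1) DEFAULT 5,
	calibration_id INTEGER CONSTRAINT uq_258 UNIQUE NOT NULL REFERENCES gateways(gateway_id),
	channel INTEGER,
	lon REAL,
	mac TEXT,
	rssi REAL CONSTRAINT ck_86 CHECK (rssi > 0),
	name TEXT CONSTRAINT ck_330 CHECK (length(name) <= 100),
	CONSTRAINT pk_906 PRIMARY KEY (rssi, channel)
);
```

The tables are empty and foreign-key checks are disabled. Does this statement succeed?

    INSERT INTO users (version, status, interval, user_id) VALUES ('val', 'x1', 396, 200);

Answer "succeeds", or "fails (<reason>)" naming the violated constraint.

succeeds

NOT NULL columns: status is supplied; user_id is supplied; version is supplied.
CHECK constraints: 'x1' satisfies (status <> ''); 396 satisfies (interval <> -1).
No constraint is violated.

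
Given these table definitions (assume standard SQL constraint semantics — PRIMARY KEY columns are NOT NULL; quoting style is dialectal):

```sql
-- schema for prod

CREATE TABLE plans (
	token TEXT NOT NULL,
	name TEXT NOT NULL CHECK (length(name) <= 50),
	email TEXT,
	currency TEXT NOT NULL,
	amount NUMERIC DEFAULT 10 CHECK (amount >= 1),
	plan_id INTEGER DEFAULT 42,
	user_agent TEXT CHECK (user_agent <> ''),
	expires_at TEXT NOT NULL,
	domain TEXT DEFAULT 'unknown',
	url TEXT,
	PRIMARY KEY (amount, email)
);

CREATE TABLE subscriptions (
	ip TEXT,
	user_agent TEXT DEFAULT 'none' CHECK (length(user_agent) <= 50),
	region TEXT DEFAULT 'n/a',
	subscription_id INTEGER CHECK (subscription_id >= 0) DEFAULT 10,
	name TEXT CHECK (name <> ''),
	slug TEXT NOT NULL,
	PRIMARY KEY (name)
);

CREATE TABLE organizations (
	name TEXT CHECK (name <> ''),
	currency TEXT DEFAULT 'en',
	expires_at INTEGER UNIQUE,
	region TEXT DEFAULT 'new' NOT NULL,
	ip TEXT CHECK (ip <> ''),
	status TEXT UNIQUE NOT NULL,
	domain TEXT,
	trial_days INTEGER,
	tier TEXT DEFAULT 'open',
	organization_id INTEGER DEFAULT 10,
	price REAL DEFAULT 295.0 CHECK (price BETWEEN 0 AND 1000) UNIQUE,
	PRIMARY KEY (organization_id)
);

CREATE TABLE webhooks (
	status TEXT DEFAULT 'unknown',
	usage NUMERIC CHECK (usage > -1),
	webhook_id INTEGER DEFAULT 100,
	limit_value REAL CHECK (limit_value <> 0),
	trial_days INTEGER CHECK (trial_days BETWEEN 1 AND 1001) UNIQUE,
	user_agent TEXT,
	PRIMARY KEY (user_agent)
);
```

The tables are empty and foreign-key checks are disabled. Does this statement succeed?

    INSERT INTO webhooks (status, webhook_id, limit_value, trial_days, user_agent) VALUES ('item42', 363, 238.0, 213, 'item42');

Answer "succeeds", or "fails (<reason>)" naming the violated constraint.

NOT NULL columns: user_agent is supplied.
CHECK constraints: 238.0 satisfies (limit_value <> 0); 213 satisfies (trial_days BETWEEN 1 AND 1001).
No constraint is violated.

succeeds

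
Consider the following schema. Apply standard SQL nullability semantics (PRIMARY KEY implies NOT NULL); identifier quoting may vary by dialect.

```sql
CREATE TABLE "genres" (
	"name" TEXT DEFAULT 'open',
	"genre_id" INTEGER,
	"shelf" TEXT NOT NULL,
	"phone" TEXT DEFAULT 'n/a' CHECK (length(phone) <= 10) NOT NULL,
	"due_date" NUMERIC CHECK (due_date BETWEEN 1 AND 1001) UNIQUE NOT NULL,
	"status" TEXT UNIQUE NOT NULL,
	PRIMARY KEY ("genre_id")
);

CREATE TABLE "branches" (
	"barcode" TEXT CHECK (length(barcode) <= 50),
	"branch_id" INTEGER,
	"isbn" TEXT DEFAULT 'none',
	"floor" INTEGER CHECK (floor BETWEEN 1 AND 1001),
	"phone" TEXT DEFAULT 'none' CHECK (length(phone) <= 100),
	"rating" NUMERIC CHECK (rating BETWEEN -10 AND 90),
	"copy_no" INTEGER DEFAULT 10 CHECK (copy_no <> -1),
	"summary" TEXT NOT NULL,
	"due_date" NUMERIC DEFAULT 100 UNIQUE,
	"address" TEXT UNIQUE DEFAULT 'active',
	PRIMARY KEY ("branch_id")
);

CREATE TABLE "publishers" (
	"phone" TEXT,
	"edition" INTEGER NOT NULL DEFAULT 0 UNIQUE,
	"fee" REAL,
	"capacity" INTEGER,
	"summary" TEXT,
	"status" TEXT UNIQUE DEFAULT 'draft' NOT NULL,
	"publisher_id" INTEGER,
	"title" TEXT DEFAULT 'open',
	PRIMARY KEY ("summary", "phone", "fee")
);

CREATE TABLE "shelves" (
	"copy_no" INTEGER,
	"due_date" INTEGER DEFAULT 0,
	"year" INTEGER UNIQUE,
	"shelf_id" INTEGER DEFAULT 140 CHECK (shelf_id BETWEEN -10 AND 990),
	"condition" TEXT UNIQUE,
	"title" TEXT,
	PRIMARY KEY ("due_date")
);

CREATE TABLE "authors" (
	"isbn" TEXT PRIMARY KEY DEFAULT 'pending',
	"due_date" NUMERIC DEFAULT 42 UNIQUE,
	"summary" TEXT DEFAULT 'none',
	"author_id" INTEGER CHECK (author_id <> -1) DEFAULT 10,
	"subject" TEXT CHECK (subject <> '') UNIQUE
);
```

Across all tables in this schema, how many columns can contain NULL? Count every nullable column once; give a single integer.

21

genres: 1 nullable (name — PK (genre_id) and explicit NOT NULL columns excluded).
branches: 8 nullable (barcode, isbn, floor, phone, rating, copy_no, due_date, address — PK (branch_id) and explicit NOT NULL columns excluded).
publishers: 3 nullable (capacity, publisher_id, title — PK (summary, phone, fee) and explicit NOT NULL columns excluded).
shelves: 5 nullable (copy_no, year, shelf_id, condition, title — PK (due_date) and explicit NOT NULL columns excluded).
authors: 4 nullable (due_date, summary, author_id, subject — PK (isbn) and explicit NOT NULL columns excluded).
Total: 1 + 8 + 3 + 5 + 4 = 21.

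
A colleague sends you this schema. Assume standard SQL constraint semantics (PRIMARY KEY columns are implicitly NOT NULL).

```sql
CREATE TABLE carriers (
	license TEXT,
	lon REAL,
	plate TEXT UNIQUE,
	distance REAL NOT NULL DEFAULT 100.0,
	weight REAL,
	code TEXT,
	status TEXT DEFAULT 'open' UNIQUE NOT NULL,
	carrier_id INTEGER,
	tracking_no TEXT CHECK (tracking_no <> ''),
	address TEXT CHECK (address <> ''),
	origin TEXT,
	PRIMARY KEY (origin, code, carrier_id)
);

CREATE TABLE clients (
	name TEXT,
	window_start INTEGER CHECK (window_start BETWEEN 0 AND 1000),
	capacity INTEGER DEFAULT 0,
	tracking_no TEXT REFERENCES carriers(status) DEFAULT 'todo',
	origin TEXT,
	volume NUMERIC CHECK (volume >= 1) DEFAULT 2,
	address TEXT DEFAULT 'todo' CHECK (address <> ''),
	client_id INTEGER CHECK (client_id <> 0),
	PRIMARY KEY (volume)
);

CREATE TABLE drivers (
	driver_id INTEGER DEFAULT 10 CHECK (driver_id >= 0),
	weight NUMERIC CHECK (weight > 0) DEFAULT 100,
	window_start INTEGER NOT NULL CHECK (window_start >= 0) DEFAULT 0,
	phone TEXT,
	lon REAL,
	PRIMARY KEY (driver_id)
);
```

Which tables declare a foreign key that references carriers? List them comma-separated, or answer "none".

- clients.tracking_no references carriers(status).

clients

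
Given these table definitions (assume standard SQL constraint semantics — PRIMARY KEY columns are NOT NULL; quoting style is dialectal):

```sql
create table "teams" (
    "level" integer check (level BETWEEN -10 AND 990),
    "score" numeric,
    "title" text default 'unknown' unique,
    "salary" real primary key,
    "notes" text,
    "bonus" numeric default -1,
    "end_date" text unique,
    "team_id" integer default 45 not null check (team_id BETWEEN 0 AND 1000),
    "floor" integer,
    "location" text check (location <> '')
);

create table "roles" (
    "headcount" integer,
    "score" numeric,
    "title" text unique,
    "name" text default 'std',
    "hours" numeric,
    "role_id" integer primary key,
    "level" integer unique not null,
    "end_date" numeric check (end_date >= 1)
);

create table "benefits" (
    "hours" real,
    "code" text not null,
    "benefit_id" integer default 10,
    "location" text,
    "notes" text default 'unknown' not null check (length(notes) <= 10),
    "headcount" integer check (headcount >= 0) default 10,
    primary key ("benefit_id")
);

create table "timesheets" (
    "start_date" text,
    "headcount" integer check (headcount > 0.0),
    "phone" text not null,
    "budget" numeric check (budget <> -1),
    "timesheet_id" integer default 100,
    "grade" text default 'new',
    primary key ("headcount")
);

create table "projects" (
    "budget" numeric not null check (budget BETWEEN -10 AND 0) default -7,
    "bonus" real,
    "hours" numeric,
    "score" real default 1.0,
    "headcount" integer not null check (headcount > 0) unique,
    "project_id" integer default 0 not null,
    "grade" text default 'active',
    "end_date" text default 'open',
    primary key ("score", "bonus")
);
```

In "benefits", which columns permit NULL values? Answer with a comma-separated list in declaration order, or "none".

hours, location, headcount

- hours: no NOT NULL constraint applies → nullable.
- code: declared NOT NULL → not nullable.
- benefit_id: part of the PRIMARY KEY, which implies NOT NULL → not nullable.
- location: no NOT NULL constraint applies → nullable.
- notes: declared NOT NULL → not nullable.
- headcount: CHECK does not forbid NULL (a CHECK constraint passes when its expression is NULL) → nullable.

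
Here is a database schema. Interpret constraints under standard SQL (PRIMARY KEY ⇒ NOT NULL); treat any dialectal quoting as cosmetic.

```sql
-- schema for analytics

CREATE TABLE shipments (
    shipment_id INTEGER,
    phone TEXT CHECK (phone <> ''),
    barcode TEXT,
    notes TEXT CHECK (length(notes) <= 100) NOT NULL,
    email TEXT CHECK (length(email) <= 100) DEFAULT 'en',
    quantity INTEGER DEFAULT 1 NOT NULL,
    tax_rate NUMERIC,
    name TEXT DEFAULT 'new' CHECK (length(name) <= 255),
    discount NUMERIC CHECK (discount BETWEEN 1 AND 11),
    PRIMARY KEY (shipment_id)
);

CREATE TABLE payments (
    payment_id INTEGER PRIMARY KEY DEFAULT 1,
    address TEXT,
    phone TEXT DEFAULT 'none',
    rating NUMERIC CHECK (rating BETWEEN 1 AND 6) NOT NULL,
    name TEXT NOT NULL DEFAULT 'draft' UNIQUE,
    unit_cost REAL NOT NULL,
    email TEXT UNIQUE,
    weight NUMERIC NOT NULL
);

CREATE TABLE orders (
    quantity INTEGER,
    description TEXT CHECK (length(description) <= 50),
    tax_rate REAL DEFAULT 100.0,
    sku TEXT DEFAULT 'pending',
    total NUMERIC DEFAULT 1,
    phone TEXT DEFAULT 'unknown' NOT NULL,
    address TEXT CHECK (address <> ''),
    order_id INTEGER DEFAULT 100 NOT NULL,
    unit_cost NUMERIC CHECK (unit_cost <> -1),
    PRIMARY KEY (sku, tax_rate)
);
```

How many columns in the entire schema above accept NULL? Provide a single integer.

14

shipments: 6 nullable (phone, barcode, email, tax_rate, name, discount — PK (shipment_id) and explicit NOT NULL columns excluded).
payments: 3 nullable (address, phone, email — PK (payment_id) and explicit NOT NULL columns excluded).
orders: 5 nullable (quantity, description, total, address, unit_cost — PK (sku, tax_rate) and explicit NOT NULL columns excluded).
Total: 6 + 3 + 5 = 14.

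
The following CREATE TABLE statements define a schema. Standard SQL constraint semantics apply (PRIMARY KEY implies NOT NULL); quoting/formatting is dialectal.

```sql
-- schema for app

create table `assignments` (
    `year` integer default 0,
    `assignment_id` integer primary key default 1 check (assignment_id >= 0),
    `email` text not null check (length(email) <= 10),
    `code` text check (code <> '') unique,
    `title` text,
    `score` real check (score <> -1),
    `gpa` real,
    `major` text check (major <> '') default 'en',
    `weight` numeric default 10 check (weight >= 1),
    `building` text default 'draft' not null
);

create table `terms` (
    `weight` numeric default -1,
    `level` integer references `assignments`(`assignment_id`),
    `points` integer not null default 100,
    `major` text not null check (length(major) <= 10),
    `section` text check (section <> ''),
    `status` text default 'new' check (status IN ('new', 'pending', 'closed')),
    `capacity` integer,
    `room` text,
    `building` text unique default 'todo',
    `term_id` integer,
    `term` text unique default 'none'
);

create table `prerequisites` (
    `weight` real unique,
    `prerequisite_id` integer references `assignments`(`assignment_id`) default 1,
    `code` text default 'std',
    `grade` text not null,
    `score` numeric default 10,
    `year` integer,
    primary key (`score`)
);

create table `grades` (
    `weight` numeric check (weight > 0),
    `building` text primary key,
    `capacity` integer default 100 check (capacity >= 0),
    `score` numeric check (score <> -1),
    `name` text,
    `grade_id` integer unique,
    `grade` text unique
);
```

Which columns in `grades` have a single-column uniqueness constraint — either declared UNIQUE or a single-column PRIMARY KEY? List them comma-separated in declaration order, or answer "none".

- weight: no UNIQUE or single-column PK constraint.
- building: single-column PRIMARY KEY → unique.
- capacity: no UNIQUE or single-column PK constraint.
- score: no UNIQUE or single-column PK constraint.
- name: no UNIQUE or single-column PK constraint.
- grade_id: declared UNIQUE → unique.
- grade: declared UNIQUE → unique.

building, grade_id, grade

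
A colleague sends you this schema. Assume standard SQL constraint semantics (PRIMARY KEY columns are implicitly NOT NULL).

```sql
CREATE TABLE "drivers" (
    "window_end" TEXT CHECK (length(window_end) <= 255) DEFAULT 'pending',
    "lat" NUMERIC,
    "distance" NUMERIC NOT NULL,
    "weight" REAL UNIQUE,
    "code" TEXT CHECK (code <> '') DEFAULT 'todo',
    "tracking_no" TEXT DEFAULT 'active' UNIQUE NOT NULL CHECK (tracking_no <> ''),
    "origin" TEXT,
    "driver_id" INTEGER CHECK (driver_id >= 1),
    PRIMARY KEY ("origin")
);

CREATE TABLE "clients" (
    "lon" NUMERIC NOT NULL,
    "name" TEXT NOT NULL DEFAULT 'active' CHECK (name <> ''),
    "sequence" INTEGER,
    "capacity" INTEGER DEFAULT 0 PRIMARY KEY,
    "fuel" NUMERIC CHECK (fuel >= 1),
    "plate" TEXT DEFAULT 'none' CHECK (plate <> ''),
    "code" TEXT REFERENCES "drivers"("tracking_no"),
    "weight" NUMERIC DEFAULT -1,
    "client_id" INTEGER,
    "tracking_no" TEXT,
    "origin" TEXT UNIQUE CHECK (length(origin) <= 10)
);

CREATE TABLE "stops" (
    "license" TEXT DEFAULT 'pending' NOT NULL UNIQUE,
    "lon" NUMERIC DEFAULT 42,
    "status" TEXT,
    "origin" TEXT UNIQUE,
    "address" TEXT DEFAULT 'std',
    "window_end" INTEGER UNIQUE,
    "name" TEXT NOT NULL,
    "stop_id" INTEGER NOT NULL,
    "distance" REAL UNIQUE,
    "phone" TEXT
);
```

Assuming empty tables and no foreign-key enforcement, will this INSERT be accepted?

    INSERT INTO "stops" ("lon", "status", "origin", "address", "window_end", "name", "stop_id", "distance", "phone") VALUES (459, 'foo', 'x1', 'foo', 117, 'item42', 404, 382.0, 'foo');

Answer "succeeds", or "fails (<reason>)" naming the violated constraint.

succeeds

NOT NULL columns: license defaults to 'pending'; name is supplied; stop_id is supplied.
No constraint is violated.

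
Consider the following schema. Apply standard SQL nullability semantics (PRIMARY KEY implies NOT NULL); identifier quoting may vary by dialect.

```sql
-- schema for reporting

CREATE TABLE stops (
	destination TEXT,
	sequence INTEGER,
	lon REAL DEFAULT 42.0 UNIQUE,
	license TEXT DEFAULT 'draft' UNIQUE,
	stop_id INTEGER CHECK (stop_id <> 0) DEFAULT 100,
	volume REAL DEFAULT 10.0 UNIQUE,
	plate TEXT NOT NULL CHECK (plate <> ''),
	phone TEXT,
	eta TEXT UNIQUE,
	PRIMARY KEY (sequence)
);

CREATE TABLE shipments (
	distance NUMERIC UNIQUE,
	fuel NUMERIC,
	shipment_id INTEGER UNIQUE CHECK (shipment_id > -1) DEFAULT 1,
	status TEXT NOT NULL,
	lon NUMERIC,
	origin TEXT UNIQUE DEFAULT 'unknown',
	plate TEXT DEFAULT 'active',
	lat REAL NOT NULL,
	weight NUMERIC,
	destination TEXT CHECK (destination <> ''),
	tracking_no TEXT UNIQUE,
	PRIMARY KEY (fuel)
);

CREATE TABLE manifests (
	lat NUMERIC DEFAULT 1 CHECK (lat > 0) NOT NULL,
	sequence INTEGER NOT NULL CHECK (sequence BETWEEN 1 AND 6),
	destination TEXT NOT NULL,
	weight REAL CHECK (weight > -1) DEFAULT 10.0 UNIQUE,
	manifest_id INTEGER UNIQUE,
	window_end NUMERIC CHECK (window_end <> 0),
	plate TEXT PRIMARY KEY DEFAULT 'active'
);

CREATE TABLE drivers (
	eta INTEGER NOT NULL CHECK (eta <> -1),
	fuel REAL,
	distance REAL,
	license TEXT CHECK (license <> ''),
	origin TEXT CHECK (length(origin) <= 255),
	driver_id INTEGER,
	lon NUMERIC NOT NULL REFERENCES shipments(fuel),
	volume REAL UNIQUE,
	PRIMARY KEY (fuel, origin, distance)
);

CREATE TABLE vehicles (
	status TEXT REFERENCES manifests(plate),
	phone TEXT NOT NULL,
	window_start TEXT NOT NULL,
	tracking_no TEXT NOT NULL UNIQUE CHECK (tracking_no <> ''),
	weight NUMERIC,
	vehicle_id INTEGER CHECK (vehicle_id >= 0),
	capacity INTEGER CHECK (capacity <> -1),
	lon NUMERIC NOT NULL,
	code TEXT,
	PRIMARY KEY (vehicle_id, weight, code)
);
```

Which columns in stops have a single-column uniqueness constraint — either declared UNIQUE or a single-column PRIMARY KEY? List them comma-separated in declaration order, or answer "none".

sequence, lon, license, volume, eta

- destination: no UNIQUE or single-column PK constraint.
- sequence: single-column PRIMARY KEY → unique.
- lon: declared UNIQUE → unique.
- license: declared UNIQUE → unique.
- stop_id: no UNIQUE or single-column PK constraint.
- volume: declared UNIQUE → unique.
- plate: no UNIQUE or single-column PK constraint.
- phone: no UNIQUE or single-column PK constraint.
- eta: declared UNIQUE → unique.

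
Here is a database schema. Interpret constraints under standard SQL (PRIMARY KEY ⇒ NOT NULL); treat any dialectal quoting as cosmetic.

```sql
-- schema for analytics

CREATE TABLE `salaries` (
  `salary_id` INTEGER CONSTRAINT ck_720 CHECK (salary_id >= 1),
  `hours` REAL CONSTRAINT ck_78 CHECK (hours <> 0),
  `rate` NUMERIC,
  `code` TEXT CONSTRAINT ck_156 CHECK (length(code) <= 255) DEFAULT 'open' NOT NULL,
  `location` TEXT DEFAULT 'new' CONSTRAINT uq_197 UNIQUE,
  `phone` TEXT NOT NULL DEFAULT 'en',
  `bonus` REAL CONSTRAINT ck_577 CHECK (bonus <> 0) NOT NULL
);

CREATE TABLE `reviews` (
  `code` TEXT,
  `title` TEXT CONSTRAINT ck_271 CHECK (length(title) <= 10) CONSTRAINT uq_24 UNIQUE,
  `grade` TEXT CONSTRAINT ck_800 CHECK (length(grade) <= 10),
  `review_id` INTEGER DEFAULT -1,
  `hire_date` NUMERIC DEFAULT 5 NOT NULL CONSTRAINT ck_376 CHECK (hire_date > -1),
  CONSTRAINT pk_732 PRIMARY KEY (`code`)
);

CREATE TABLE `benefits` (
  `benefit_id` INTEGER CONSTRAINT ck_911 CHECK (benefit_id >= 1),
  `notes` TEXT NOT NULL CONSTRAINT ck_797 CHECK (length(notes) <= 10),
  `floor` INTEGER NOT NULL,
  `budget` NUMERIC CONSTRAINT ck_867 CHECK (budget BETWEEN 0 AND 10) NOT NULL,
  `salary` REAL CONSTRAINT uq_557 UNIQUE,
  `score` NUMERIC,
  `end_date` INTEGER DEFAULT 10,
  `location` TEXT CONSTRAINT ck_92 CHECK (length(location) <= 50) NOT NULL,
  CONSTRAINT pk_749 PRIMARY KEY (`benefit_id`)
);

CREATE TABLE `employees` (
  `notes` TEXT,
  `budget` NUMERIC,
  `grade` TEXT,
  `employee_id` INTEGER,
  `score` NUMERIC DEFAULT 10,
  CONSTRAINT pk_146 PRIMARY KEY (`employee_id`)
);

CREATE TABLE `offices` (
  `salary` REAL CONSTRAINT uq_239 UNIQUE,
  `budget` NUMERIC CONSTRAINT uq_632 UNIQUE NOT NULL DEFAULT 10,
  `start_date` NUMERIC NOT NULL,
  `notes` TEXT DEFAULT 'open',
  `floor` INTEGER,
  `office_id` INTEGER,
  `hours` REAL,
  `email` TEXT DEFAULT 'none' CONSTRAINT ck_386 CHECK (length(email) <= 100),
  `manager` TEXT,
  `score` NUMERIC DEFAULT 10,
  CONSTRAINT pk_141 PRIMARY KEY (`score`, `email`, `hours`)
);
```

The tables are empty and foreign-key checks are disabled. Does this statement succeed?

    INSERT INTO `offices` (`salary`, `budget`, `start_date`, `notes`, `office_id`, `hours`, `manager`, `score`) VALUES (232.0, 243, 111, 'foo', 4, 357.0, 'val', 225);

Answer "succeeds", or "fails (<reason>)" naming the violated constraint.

succeeds

NOT NULL columns: budget is supplied; email defaults to 'none'; hours is supplied; score is supplied; start_date is supplied.
No constraint is violated.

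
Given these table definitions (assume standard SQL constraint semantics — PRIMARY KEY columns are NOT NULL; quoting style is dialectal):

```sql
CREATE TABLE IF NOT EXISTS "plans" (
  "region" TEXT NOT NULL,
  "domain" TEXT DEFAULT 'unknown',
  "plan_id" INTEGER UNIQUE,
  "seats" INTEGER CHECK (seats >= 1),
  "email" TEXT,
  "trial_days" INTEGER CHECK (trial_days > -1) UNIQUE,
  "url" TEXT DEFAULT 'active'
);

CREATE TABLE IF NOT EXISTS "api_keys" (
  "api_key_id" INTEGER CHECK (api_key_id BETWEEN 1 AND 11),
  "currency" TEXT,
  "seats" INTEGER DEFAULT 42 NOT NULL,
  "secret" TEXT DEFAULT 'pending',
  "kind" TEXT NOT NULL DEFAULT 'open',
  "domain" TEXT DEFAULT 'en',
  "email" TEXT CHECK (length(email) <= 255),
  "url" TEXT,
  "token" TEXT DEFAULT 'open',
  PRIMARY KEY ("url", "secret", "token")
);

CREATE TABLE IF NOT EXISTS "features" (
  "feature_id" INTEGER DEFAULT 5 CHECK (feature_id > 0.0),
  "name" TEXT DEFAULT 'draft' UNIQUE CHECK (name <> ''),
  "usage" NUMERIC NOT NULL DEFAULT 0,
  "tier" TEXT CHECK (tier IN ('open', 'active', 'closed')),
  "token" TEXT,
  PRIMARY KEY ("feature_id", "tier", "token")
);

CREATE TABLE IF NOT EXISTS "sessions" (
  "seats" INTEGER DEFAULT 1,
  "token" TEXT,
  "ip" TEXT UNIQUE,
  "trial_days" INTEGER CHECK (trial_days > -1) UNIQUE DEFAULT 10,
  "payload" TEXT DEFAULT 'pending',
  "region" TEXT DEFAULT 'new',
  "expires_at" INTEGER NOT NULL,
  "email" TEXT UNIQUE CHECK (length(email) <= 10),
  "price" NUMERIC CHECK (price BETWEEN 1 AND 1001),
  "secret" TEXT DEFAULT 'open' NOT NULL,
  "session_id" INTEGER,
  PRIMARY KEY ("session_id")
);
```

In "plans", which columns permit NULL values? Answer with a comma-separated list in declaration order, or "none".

- region: declared NOT NULL → not nullable.
- domain: DEFAULT only fills an omitted column; an explicit NULL is still allowed → nullable.
- plan_id: UNIQUE does not imply NOT NULL → nullable.
- seats: CHECK does not forbid NULL (a CHECK constraint passes when its expression is NULL) → nullable.
- email: no NOT NULL constraint applies → nullable.
- trial_days: CHECK does not forbid NULL (a CHECK constraint passes when its expression is NULL) → nullable.
- url: DEFAULT only fills an omitted column; an explicit NULL is still allowed → nullable.

domain, plan_id, seats, email, trial_days, url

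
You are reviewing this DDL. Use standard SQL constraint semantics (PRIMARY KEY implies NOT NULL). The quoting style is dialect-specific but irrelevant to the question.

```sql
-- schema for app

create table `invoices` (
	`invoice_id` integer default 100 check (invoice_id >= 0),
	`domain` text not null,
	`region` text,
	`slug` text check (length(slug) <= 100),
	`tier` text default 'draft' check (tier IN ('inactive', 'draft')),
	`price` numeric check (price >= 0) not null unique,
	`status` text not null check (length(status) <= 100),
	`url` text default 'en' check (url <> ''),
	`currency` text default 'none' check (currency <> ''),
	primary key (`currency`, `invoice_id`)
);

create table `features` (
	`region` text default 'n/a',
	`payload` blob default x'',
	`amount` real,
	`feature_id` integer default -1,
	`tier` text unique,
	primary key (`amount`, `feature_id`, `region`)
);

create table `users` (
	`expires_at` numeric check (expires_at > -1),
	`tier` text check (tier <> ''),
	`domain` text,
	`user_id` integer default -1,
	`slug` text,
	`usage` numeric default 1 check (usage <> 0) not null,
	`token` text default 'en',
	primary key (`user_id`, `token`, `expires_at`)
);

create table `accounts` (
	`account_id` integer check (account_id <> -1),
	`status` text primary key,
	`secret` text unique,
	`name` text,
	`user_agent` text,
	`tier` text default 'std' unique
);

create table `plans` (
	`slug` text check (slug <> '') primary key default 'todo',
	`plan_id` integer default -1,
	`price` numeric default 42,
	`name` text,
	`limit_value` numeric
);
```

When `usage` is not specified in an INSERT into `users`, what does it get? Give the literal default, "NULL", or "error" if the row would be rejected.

1

usage has an explicit DEFAULT 1.
When the column is omitted from an INSERT, that default is used.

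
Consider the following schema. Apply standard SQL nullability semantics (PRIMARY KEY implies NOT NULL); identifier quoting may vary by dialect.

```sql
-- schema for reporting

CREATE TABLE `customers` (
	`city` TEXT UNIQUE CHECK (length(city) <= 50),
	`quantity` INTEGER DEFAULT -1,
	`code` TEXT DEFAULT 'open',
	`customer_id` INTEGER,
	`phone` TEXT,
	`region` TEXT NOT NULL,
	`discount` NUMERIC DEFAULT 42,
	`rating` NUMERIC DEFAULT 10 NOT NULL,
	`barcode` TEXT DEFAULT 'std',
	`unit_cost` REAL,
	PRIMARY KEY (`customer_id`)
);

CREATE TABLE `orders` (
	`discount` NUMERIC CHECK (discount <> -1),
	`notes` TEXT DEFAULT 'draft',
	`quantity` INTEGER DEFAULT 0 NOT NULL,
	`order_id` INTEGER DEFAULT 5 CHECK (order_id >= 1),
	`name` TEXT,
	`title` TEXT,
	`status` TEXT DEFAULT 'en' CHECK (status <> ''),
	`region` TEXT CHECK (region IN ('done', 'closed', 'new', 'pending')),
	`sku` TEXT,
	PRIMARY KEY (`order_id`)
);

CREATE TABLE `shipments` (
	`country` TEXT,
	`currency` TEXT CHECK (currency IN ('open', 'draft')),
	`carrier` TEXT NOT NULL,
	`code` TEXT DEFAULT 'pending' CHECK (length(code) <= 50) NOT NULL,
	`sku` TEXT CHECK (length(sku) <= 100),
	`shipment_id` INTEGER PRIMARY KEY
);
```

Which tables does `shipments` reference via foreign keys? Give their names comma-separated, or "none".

none

No column in shipments has a REFERENCES clause.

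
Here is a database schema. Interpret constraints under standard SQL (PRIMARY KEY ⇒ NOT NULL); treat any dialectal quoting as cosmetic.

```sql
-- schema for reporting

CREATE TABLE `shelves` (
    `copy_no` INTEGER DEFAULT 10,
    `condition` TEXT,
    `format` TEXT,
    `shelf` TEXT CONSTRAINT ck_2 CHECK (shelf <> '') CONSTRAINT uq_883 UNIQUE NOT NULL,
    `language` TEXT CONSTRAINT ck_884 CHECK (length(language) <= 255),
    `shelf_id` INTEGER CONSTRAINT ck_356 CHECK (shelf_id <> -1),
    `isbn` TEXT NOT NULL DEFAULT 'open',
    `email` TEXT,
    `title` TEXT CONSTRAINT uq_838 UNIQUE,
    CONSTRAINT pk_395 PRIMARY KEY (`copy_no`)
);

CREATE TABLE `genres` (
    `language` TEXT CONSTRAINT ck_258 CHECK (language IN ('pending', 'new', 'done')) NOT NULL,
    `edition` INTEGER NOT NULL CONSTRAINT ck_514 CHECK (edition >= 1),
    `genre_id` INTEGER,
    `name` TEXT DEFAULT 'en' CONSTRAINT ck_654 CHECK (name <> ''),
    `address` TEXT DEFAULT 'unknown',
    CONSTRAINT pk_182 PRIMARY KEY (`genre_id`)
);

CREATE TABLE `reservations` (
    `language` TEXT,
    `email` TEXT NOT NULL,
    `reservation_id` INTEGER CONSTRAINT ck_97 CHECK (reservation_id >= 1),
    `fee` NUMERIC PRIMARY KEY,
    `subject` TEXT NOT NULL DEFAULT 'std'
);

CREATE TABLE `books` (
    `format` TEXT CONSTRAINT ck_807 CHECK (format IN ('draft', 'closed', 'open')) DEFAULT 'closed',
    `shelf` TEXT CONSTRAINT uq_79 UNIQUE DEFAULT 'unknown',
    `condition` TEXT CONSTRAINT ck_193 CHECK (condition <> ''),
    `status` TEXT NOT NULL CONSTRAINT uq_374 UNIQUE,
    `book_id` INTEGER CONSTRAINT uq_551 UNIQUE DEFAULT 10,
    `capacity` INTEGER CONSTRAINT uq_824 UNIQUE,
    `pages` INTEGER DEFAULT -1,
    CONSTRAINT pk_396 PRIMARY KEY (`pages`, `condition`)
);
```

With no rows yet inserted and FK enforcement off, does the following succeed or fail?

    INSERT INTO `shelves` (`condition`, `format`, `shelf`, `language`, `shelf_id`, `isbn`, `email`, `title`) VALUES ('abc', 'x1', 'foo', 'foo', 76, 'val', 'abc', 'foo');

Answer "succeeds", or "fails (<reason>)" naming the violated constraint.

succeeds

NOT NULL columns: copy_no defaults to 10; isbn is supplied; shelf is supplied.
CHECK constraints: 'foo' satisfies (shelf <> ''); 'foo' satisfies (length(language) <= 255); 76 satisfies (shelf_id <> -1).
No constraint is violated.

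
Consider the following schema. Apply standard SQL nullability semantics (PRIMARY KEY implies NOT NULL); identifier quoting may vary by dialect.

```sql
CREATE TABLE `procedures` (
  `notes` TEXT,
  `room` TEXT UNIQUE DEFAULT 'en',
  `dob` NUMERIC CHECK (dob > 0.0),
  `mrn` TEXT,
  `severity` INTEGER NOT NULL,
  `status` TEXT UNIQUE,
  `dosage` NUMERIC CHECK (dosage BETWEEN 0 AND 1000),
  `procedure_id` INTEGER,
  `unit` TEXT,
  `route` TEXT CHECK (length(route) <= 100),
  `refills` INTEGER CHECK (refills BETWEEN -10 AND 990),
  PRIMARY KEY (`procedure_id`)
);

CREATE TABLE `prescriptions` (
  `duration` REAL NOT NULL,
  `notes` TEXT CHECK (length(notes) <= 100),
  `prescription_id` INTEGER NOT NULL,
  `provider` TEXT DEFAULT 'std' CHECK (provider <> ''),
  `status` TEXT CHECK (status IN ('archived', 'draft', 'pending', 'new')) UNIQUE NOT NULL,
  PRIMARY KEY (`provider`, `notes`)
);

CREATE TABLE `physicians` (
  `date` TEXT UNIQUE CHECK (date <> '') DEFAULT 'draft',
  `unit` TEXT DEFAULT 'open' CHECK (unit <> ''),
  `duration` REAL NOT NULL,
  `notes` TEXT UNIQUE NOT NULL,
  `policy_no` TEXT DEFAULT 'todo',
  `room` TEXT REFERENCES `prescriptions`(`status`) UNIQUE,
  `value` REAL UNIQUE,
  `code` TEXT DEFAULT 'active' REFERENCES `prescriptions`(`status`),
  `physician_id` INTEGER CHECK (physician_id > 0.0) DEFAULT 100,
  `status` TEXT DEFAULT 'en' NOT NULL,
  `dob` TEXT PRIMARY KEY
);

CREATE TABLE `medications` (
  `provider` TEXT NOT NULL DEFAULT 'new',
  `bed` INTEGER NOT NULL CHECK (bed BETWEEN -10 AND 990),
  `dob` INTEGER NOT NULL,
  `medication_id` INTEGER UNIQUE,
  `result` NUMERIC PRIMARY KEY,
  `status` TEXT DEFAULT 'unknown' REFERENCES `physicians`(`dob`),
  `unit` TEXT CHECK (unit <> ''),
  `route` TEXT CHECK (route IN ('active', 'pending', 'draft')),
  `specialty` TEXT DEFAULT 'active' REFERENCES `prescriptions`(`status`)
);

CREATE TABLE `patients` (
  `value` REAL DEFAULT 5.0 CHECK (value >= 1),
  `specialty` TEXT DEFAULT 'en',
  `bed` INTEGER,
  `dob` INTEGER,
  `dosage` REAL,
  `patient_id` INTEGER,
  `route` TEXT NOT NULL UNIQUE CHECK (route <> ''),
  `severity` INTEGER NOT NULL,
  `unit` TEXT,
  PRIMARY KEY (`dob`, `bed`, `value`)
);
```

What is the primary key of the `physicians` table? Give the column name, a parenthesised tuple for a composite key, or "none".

dob

dob is declared PRIMARY KEY inline on the column.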